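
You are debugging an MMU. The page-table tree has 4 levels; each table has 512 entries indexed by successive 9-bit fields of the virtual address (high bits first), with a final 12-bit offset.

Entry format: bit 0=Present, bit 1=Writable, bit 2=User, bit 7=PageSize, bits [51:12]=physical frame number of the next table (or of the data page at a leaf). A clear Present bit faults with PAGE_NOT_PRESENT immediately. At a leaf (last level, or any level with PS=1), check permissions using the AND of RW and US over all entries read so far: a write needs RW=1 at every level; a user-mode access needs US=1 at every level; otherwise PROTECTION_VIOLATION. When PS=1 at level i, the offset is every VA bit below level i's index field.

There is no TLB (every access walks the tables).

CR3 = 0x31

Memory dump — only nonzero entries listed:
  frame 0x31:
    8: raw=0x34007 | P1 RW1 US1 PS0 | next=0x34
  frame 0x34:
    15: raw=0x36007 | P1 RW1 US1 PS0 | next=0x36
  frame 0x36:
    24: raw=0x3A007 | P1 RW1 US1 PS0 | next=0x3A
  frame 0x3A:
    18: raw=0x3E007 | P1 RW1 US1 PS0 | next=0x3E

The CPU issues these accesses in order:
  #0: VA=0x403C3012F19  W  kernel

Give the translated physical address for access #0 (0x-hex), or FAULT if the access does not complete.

Walk each access:
#0 VA=0x403C3012F19 (w,kernel):
  L0 @0x31[8] → 0x34007  P=1,RW=1,US=1,PS=0
  L1 @0x34[15] → 0x36007  P=1,RW=1,US=1,PS=0
  L2 @0x36[24] → 0x3A007  P=1,RW=1,US=1,PS=0
  L3 @0x3A[18] → 0x3E007  P=1,RW=1,US=1,PS=0
  ✓ 0x3EF19  — 4 lookups

Access #0 PA: 0x3EF19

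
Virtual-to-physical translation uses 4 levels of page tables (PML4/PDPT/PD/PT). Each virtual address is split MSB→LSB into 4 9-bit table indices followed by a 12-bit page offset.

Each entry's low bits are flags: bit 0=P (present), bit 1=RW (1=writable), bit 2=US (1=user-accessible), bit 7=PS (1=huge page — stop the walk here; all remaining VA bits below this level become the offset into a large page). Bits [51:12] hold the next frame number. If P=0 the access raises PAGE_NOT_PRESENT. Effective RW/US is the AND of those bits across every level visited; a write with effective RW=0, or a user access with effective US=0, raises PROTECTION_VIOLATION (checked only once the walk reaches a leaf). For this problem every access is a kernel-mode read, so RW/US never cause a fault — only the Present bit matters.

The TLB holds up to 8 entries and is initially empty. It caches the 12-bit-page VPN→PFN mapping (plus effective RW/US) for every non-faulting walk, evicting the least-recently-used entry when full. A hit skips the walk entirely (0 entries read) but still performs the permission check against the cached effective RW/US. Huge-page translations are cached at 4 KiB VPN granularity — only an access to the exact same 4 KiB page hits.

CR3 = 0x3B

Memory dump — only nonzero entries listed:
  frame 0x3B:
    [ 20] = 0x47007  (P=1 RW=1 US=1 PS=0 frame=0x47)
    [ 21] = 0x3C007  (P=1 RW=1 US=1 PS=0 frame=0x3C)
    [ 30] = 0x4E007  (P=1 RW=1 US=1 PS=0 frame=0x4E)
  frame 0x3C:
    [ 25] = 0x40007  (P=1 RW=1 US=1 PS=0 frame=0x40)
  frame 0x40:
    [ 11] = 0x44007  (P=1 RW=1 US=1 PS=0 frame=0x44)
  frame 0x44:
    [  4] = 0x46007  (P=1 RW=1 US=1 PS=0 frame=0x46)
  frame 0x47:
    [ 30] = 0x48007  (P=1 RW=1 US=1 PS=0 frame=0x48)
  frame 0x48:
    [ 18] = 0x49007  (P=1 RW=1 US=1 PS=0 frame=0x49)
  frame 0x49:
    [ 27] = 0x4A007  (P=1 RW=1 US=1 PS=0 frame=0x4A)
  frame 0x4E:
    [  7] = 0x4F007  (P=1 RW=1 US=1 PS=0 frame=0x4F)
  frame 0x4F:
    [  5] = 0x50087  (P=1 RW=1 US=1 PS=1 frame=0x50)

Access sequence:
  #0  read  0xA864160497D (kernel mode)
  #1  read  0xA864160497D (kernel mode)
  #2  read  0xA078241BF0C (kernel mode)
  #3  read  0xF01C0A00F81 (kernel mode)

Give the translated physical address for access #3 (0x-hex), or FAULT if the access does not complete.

Trace:
#0 VA=0xA864160497D (r,kernel):
  L0: frame=0x3B idx=21 entry=0x3C007 [P=1 RW=1 US=1 PS=0]
  L1: frame=0x3C idx=25 entry=0x40007 [P=1 RW=1 US=1 PS=0]
  L2: frame=0x40 idx=11 entry=0x44007 [P=1 RW=1 US=1 PS=0]
  L3: frame=0x44 idx=4 entry=0x46007 [P=1 RW=1 US=1 PS=0]
  → PA=0x4697D  (4 entries read)
#1 VA=0xA864160497D (r,kernel):
  TLB hit vpn=0xA8641604 → PA=0x4697D
#2 VA=0xA078241BF0C (r,kernel):
  L0: frame=0x3B idx=20 entry=0x47007 [P=1 RW=1 US=1 PS=0]
  L1: frame=0x47 idx=30 entry=0x48007 [P=1 RW=1 US=1 PS=0]
  L2: frame=0x48 idx=18 entry=0x49007 [P=1 RW=1 US=1 PS=0]
  L3: frame=0x49 idx=27 entry=0x4A007 [P=1 RW=1 US=1 PS=0]
  → PA=0x4AF0C  (4 entries read)
#3 VA=0xF01C0A00F81 (r,kernel):
  L0: frame=0x3B idx=30 entry=0x4E007 [P=1 RW=1 US=1 PS=0]
  L1: frame=0x4E idx=7 entry=0x4F007 [P=1 RW=1 US=1 PS=0]
  L2: frame=0x4F idx=5 entry=0x50087 [P=1 RW=1 US=1 PS=1]
  → PA=0x50F81 (huge @L2)  (3 entries read)

Access #3 PA: 0x50F81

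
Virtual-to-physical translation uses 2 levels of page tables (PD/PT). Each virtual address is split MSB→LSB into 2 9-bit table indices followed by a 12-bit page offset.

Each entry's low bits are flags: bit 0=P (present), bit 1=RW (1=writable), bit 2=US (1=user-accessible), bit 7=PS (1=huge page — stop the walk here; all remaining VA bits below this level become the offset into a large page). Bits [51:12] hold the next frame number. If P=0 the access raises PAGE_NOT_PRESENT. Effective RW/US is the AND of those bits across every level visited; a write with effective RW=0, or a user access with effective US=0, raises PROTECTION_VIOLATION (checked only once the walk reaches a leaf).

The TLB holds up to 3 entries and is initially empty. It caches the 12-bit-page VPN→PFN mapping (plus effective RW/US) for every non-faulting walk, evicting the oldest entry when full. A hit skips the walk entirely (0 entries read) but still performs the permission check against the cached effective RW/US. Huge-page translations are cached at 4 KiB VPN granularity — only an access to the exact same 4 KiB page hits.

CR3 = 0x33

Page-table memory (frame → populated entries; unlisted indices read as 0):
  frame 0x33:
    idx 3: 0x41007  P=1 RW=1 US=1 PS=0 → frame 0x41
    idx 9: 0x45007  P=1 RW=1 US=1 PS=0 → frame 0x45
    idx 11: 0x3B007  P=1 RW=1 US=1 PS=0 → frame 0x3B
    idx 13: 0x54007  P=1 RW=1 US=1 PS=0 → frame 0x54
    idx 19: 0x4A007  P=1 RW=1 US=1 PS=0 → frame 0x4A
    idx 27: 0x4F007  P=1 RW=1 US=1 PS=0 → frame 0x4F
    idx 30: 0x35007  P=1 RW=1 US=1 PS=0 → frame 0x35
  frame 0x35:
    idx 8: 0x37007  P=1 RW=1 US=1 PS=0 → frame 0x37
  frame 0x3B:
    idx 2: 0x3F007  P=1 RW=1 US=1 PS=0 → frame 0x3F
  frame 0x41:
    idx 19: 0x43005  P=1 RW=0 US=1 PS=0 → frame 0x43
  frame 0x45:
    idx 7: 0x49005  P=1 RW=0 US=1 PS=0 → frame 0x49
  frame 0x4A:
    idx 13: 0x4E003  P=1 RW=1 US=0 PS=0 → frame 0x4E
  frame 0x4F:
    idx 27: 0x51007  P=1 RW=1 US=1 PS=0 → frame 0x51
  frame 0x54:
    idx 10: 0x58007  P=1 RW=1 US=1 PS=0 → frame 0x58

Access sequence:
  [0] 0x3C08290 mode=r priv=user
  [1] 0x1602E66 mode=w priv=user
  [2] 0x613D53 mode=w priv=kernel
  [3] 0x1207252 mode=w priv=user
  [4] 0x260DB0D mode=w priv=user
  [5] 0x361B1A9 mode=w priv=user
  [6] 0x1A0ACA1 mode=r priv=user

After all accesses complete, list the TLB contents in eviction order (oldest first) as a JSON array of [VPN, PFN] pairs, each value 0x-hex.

Walk each access:
#0 VA=0x3C08290 (r,user):
  L0: frame=0x33 idx=30 entry=0x35007 [P=1 RW=1 US=1 PS=0]
  L1: frame=0x35 idx=8 entry=0x37007 [P=1 RW=1 US=1 PS=0]
  → PA=0x37290  (2 entries read)
#1 VA=0x1602E66 (w,user):
  L0: frame=0x33 idx=11 entry=0x3B007 [P=1 RW=1 US=1 PS=0]
  L1: frame=0x3B idx=2 entry=0x3F007 [P=1 RW=1 US=1 PS=0]
  → PA=0x3FE66  (2 entries read)
#2 VA=0x613D53 (w,kernel):
  L0: frame=0x33 idx=3 entry=0x41007 [P=1 RW=1 US=1 PS=0]
  L1: frame=0x41 idx=19 entry=0x43005 [P=1 RW=0 US=1 PS=0]
  ✗ PROTECTION_VIOLATION  [2 reads]
#3 VA=0x1207252 (w,user):
  L0: frame=0x33 idx=9 entry=0x45007 [P=1 RW=1 US=1 PS=0]
  L1: frame=0x45 idx=7 entry=0x49005 [P=1 RW=0 US=1 PS=0]
  ✗ PROTECTION_VIOLATION  [2 reads]
#4 VA=0x260DB0D (w,user):
  L0: frame=0x33 idx=19 entry=0x4A007 [P=1 RW=1 US=1 PS=0]
  L1: frame=0x4A idx=13 entry=0x4E003 [P=1 RW=1 US=0 PS=0]
  ✗ PROTECTION_VIOLATION  [2 reads]
#5 VA=0x361B1A9 (w,user):
  L0: frame=0x33 idx=27 entry=0x4F007 [P=1 RW=1 US=1 PS=0]
  L1: frame=0x4F idx=27 entry=0x51007 [P=1 RW=1 US=1 PS=0]
  → PA=0x511A9  (2 entries read)
#6 VA=0x1A0ACA1 (r,user):
  L0: frame=0x33 idx=13 entry=0x54007 [P=1 RW=1 US=1 PS=0]
  L1: frame=0x54 idx=10 entry=0x58007 [P=1 RW=1 US=1 PS=0]
  → PA=0x58CA1  (2 entries read)

TLB: [["0x1602", "0x3F"], ["0x361B", "0x51"], ["0x1A0A", "0x58"]]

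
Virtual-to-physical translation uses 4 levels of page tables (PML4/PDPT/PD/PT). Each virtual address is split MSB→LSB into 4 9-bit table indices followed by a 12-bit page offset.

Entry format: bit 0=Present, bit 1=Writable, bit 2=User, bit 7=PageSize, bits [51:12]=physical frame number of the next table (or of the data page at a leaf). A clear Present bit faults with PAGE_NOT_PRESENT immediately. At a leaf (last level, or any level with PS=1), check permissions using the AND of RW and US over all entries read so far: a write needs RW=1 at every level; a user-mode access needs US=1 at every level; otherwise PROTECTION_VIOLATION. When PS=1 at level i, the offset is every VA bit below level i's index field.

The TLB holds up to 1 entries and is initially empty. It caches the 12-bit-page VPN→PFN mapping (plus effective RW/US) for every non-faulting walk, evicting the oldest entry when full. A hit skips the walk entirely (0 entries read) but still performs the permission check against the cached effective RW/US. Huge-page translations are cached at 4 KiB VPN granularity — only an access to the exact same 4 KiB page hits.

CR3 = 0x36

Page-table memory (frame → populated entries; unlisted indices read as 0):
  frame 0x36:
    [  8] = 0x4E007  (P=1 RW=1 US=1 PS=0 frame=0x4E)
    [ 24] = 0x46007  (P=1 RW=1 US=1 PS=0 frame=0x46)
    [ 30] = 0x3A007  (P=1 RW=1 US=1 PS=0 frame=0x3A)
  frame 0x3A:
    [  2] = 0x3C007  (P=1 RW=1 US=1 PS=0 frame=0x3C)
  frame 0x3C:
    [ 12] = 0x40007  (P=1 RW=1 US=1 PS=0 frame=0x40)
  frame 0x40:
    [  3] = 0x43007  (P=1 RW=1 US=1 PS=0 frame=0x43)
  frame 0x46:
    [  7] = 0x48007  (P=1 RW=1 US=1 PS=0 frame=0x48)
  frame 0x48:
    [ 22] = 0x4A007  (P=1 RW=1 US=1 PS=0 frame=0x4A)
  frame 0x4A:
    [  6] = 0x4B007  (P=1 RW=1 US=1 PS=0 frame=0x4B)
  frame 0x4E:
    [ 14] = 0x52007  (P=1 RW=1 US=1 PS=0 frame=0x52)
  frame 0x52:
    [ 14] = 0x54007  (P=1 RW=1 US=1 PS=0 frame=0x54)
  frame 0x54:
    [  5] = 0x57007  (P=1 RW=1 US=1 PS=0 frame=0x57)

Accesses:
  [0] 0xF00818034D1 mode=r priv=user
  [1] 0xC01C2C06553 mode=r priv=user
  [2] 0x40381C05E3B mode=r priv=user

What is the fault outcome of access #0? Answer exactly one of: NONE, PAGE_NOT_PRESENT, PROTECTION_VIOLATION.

Trace:
#0 VA=0xF00818034D1 (r,user):
  lvl0: tbl 0x36, slot 30 ⇒ 0x3A007 (P1/RW1/US1/PS0)
  lvl1: tbl 0x3A, slot 2 ⇒ 0x3C007 (P1/RW1/US1/PS0)
  lvl2: tbl 0x3C, slot 12 ⇒ 0x40007 (P1/RW1/US1/PS0)
  lvl3: tbl 0x40, slot 3 ⇒ 0x43007 (P1/RW1/US1/PS0)
  ⇒ phys 0x434D1  [4 reads]
#1 VA=0xC01C2C06553 (r,user):
  lvl0: tbl 0x36, slot 24 ⇒ 0x46007 (P1/RW1/US1/PS0)
  lvl1: tbl 0x46, slot 7 ⇒ 0x48007 (P1/RW1/US1/PS0)
  lvl2: tbl 0x48, slot 22 ⇒ 0x4A007 (P1/RW1/US1/PS0)
  lvl3: tbl 0x4A, slot 6 ⇒ 0x4B007 (P1/RW1/US1/PS0)
  ⇒ phys 0x4B553  [4 reads]
#2 VA=0x40381C05E3B (r,user):
  lvl0: tbl 0x36, slot 8 ⇒ 0x4E007 (P1/RW1/US1/PS0)
  lvl1: tbl 0x4E, slot 14 ⇒ 0x52007 (P1/RW1/US1/PS0)
  lvl2: tbl 0x52, slot 14 ⇒ 0x54007 (P1/RW1/US1/PS0)
  lvl3: tbl 0x54, slot 5 ⇒ 0x57007 (P1/RW1/US1/PS0)
  ⇒ phys 0x57E3B  [4 reads]

Access #0 fault: NONE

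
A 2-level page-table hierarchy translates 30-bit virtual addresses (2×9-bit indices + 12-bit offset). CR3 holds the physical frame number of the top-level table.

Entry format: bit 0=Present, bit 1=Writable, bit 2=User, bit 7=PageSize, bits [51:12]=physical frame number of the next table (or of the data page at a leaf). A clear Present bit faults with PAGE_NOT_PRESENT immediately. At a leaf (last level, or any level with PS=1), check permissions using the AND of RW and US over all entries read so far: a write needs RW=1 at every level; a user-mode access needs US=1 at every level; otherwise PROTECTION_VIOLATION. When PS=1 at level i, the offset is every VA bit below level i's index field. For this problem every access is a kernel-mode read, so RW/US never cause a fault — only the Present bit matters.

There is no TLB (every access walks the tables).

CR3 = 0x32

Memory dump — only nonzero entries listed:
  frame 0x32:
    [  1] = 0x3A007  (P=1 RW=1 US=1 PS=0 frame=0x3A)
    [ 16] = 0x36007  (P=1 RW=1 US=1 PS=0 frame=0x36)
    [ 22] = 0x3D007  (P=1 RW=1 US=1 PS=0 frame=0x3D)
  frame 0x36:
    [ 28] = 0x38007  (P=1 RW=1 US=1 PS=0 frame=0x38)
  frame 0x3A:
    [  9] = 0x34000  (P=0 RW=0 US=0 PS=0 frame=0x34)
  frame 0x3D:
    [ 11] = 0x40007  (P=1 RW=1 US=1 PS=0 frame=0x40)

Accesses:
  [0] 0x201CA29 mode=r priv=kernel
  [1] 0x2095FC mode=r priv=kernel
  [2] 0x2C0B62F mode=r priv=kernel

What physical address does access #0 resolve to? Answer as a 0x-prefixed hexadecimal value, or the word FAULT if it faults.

Trace:
#0 VA=0x201CA29 (r,kernel):
  [0] read 0x32 idx=16: raw=0x36007 flags P=1 W=1 U=1 S=0
  [1] read 0x36 idx=28: raw=0x38007 flags P=1 W=1 U=1 S=0
  → PA=0x38A29  (2 entries read)
#1 VA=0x2095FC (r,kernel):
  [0] read 0x32 idx=1: raw=0x3A007 flags P=1 W=1 U=1 S=0
  [1] read 0x3A idx=9: raw=0x34000 flags P=0 W=0 U=0 S=0
  ✗ PAGE_NOT_PRESENT  [2 reads]
#2 VA=0x2C0B62F (r,kernel):
  [0] read 0x32 idx=22: raw=0x3D007 flags P=1 W=1 U=1 S=0
  [1] read 0x3D idx=11: raw=0x40007 flags P=1 W=1 U=1 S=0
  → PA=0x4062F  (2 entries read)

Access #0 PA: 0x38A29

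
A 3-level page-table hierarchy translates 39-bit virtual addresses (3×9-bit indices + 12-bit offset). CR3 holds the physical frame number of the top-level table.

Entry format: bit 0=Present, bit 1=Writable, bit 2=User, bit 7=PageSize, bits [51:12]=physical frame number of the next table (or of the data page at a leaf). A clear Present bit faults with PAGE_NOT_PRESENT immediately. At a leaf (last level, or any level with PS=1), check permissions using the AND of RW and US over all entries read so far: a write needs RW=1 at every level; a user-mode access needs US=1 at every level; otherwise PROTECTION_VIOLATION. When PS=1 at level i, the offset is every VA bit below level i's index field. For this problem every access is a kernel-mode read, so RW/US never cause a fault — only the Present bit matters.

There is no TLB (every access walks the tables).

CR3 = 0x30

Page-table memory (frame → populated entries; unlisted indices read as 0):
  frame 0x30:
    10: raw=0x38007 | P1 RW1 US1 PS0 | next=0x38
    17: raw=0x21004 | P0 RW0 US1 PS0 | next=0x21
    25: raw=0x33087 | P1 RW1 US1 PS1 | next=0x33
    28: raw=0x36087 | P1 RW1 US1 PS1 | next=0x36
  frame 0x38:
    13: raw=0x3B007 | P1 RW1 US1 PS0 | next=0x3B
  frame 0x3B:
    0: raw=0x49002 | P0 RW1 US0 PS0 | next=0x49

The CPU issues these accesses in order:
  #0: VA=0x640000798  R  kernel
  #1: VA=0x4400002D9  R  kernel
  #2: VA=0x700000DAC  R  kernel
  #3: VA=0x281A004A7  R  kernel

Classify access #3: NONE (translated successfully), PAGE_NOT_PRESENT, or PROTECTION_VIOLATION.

Trace:
#0 VA=0x640000798 (r,kernel):
  L0: frame=0x30 idx=25 entry=0x33087 [P=1 RW=1 US=1 PS=1]
  → PA=0x33798 (huge @L0)  (1 entries read)
#1 VA=0x4400002D9 (r,kernel):
  L0: frame=0x30 idx=17 entry=0x21004 [P=0 RW=0 US=1 PS=0]
  ⇒ fault: PAGE_NOT_PRESENT  — 1 lookups
#2 VA=0x700000DAC (r,kernel):
  L0: frame=0x30 idx=28 entry=0x36087 [P=1 RW=1 US=1 PS=1]
  → PA=0x36DAC (huge @L0)  (1 entries read)
#3 VA=0x281A004A7 (r,kernel):
  L0: frame=0x30 idx=10 entry=0x38007 [P=1 RW=1 US=1 PS=0]
  L1: frame=0x38 idx=13 entry=0x3B007 [P=1 RW=1 US=1 PS=0]
  L2: frame=0x3B idx=0 entry=0x49002 [P=0 RW=1 US=0 PS=0]
  ⇒ fault: PAGE_NOT_PRESENT  — 3 lookups

Access #3 fault: PAGE_NOT_PRESENT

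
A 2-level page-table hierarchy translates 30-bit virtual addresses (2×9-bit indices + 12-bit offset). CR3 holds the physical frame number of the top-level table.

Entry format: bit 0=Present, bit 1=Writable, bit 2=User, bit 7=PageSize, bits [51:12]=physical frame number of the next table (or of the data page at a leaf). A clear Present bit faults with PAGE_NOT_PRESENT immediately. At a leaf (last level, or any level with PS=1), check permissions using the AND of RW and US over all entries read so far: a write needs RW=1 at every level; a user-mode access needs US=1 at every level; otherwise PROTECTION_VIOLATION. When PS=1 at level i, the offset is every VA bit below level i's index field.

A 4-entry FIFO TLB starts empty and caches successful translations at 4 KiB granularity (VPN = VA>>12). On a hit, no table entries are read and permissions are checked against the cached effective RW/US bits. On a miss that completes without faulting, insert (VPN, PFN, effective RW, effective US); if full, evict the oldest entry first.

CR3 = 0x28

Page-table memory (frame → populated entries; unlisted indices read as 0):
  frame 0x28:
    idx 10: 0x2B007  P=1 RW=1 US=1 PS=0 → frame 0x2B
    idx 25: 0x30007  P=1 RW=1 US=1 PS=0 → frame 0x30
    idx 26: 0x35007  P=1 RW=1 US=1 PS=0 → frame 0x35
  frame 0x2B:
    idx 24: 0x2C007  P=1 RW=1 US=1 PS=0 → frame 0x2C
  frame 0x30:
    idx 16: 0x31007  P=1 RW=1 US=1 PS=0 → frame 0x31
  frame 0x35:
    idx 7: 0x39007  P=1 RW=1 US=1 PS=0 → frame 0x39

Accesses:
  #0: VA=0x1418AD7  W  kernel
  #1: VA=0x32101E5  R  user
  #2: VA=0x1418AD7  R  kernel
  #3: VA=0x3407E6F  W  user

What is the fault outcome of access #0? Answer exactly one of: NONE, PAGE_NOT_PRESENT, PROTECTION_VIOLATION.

Trace:
#0 VA=0x1418AD7 (w,kernel):
  [0] read 0x28 idx=10: raw=0x2B007 flags P=1 W=1 U=1 S=0
  [1] read 0x2B idx=24: raw=0x2C007 flags P=1 W=1 U=1 S=0
  ⇒ phys 0x2CAD7  [2 reads]
#1 VA=0x32101E5 (r,user):
  [0] read 0x28 idx=25: raw=0x30007 flags P=1 W=1 U=1 S=0
  [1] read 0x30 idx=16: raw=0x31007 flags P=1 W=1 U=1 S=0
  ⇒ phys 0x311E5  [2 reads]
#2 VA=0x1418AD7 (r,kernel):
  TLB hit vpn=0x1418 → PA=0x2CAD7
#3 VA=0x3407E6F (w,user):
  [0] read 0x28 idx=26: raw=0x35007 flags P=1 W=1 U=1 S=0
  [1] read 0x35 idx=7: raw=0x39007 flags P=1 W=1 U=1 S=0
  ⇒ phys 0x39E6F  [2 reads]

Access #0 fault: NONE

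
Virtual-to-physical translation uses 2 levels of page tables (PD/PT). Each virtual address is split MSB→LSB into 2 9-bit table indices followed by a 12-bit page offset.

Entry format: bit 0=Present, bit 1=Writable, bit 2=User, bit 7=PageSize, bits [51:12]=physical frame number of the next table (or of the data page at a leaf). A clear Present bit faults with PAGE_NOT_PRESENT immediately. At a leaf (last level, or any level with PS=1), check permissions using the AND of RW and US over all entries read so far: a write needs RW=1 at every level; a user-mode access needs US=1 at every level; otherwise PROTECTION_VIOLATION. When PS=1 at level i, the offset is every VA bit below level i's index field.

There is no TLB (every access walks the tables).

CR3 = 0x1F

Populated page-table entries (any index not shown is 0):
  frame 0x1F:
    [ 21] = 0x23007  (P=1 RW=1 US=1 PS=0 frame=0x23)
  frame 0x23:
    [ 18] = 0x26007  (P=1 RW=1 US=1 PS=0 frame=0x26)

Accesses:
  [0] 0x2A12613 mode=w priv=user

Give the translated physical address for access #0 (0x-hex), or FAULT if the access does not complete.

Trace:
#0 VA=0x2A12613 (w,user):
  lvl0: tbl 0x1F, slot 21 ⇒ 0x23007 (P1/RW1/US1/PS0)
  lvl1: tbl 0x23, slot 18 ⇒ 0x26007 (P1/RW1/US1/PS0)
  → PA=0x26613  (2 entries read)

Access #0 PA: 0x26613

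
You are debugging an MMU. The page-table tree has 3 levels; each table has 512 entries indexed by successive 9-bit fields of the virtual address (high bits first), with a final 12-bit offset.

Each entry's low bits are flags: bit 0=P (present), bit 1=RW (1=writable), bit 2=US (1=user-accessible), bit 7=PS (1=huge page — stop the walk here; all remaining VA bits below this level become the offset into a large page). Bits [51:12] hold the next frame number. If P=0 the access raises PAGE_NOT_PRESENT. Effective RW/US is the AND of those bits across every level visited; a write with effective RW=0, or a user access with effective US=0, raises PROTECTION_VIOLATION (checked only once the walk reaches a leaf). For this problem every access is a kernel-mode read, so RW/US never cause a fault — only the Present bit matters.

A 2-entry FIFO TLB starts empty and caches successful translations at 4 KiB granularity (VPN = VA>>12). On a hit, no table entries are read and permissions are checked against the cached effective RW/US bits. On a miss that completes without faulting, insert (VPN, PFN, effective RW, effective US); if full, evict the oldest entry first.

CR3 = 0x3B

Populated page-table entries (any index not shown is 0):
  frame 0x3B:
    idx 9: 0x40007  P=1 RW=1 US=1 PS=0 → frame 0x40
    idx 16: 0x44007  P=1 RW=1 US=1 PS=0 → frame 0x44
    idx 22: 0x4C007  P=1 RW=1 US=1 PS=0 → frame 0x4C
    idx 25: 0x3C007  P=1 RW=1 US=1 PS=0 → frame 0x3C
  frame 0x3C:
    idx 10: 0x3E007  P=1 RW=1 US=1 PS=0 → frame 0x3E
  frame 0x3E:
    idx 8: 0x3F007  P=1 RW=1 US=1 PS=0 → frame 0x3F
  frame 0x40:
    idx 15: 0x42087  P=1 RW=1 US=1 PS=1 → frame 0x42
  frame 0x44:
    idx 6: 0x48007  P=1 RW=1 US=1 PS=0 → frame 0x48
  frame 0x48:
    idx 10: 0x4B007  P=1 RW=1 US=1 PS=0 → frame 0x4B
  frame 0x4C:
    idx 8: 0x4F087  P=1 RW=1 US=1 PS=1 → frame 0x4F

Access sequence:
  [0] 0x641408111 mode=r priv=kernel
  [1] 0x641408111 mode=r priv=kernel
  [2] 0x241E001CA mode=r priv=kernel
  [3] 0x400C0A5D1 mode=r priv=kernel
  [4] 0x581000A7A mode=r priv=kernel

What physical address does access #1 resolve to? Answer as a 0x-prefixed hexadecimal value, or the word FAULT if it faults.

Walk each access:
#0 VA=0x641408111 (r,kernel):
  L0: frame=0x3B idx=25 entry=0x3C007 [P=1 RW=1 US=1 PS=0]
  L1: frame=0x3C idx=10 entry=0x3E007 [P=1 RW=1 US=1 PS=0]
  L2: frame=0x3E idx=8 entry=0x3F007 [P=1 RW=1 US=1 PS=0]
  ✓ 0x3F111  — 3 lookups
#1 VA=0x641408111 (r,kernel):
  TLB hit vpn=0x641408 → PA=0x3F111
#2 VA=0x241E001CA (r,kernel):
  L0: frame=0x3B idx=9 entry=0x40007 [P=1 RW=1 US=1 PS=0]
  L1: frame=0x40 idx=15 entry=0x42087 [P=1 RW=1 US=1 PS=1]
  ✓ 0x421CA (huge @L1)  — 2 lookups
#3 VA=0x400C0A5D1 (r,kernel):
  L0: frame=0x3B idx=16 entry=0x44007 [P=1 RW=1 US=1 PS=0]
  L1: frame=0x44 idx=6 entry=0x48007 [P=1 RW=1 US=1 PS=0]
  L2: frame=0x48 idx=10 entry=0x4B007 [P=1 RW=1 US=1 PS=0]
  ✓ 0x4B5D1  — 3 lookups
#4 VA=0x581000A7A (r,kernel):
  L0: frame=0x3B idx=22 entry=0x4C007 [P=1 RW=1 US=1 PS=0]
  L1: frame=0x4C idx=8 entry=0x4F087 [P=1 RW=1 US=1 PS=1]
  ✓ 0x4FA7A (huge @L1)  — 2 lookups

Access #1 PA: 0x3F111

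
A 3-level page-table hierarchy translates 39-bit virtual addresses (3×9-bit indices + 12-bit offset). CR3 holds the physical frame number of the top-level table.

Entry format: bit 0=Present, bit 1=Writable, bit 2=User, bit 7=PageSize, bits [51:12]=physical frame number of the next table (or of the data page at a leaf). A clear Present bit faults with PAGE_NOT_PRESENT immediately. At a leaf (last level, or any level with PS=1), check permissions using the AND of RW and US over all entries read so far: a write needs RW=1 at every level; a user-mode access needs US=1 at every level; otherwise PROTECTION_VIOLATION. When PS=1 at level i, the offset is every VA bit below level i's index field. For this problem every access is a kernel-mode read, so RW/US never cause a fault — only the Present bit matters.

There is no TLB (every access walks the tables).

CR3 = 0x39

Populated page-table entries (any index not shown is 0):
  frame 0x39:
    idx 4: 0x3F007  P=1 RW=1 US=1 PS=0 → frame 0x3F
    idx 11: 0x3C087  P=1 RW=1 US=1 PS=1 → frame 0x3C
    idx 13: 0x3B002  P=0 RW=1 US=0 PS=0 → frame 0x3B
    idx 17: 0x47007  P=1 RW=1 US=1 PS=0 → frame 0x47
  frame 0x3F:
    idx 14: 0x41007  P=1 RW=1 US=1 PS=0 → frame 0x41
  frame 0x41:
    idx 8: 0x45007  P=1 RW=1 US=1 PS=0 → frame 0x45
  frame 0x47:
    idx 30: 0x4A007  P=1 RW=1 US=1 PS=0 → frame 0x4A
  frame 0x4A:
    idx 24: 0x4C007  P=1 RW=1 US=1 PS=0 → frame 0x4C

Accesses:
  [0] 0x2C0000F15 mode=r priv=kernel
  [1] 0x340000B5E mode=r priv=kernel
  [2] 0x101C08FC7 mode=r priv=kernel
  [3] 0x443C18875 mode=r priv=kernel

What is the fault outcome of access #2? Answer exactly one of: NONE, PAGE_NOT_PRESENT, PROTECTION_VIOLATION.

Walk each access:
#0 VA=0x2C0000F15 (r,kernel):
  lvl0: tbl 0x39, slot 11 ⇒ 0x3C087 (P1/RW1/US1/PS1)
  → PA=0x3CF15 (huge @L0)  (1 entries read)
#1 VA=0x340000B5E (r,kernel):
  lvl0: tbl 0x39, slot 13 ⇒ 0x3B002 (P0/RW1/US0/PS0)
  ⇒ fault: PAGE_NOT_PRESENT  — 1 lookups
#2 VA=0x101C08FC7 (r,kernel):
  lvl0: tbl 0x39, slot 4 ⇒ 0x3F007 (P1/RW1/US1/PS0)
  lvl1: tbl 0x3F, slot 14 ⇒ 0x41007 (P1/RW1/US1/PS0)
  lvl2: tbl 0x41, slot 8 ⇒ 0x45007 (P1/RW1/US1/PS0)
  → PA=0x45FC7  (3 entries read)
#3 VA=0x443C18875 (r,kernel):
  lvl0: tbl 0x39, slot 17 ⇒ 0x47007 (P1/RW1/US1/PS0)
  lvl1: tbl 0x47, slot 30 ⇒ 0x4A007 (P1/RW1/US1/PS0)
  lvl2: tbl 0x4A, slot 24 ⇒ 0x4C007 (P1/RW1/US1/PS0)
  → PA=0x4C875  (3 entries read)

Access #2 fault: NONE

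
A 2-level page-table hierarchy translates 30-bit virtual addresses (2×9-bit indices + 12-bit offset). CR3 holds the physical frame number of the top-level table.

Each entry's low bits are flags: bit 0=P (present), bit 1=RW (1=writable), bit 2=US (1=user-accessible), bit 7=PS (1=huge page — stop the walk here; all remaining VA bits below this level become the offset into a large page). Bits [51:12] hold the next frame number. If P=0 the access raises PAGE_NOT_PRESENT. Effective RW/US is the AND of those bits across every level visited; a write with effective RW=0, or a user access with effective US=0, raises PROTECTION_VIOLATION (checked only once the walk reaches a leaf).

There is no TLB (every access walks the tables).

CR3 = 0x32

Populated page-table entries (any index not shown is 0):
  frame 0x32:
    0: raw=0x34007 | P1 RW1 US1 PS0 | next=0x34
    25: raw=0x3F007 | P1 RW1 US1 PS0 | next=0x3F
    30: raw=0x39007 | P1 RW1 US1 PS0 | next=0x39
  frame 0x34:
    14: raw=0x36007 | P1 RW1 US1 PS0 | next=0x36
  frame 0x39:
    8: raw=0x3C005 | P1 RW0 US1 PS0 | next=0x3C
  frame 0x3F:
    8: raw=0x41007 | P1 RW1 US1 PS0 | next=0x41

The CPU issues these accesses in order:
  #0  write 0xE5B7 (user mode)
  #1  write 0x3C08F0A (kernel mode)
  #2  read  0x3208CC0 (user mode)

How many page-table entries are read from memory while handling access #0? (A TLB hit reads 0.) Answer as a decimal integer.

Trace:
#0 VA=0xE5B7 (w,user):
  L0 @0x32[0] → 0x34007  P=1,RW=1,US=1,PS=0
  L1 @0x34[14] → 0x36007  P=1,RW=1,US=1,PS=0
  ✓ 0x365B7  — 2 lookups
#1 VA=0x3C08F0A (w,kernel):
  L0 @0x32[30] → 0x39007  P=1,RW=1,US=1,PS=0
  L1 @0x39[8] → 0x3C005  P=1,RW=0,US=1,PS=0
  ⇒ fault: PROTECTION_VIOLATION  — 2 lookups
#2 VA=0x3208CC0 (r,user):
  L0 @0x32[25] → 0x3F007  P=1,RW=1,US=1,PS=0
  L1 @0x3F[8] → 0x41007  P=1,RW=1,US=1,PS=0
  ✓ 0x41CC0  — 2 lookups

Entries read for #0: 2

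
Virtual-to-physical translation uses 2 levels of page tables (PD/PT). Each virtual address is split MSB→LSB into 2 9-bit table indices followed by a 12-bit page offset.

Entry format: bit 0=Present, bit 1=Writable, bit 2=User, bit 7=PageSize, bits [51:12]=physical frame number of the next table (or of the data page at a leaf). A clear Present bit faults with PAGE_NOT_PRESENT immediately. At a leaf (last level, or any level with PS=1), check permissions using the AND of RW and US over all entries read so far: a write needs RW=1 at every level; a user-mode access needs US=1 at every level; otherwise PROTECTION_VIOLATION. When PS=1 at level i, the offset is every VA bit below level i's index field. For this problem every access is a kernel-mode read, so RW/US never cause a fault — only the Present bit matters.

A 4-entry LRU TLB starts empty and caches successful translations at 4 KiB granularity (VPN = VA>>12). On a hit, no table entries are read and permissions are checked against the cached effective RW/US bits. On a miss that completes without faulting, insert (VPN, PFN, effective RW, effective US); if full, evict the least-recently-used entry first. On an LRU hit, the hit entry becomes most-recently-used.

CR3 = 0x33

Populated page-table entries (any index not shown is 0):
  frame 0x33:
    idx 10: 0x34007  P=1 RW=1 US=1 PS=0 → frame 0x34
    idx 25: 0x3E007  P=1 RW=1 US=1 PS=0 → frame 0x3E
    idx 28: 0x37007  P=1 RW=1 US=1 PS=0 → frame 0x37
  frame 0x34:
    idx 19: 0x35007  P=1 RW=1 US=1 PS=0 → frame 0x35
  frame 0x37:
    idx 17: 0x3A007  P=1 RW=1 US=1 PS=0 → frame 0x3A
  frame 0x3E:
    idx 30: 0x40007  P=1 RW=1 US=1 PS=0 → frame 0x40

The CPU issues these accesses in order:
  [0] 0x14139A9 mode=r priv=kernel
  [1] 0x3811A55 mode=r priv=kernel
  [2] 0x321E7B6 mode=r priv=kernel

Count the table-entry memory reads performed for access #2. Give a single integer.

Walk each access:
#0 VA=0x14139A9 (r,kernel):
  [0] read 0x33 idx=10: raw=0x34007 flags P=1 W=1 U=1 S=0
  [1] read 0x34 idx=19: raw=0x35007 flags P=1 W=1 U=1 S=0
  ✓ 0x359A9  — 2 lookups
#1 VA=0x3811A55 (r,kernel):
  [0] read 0x33 idx=28: raw=0x37007 flags P=1 W=1 U=1 S=0
  [1] read 0x37 idx=17: raw=0x3A007 flags P=1 W=1 U=1 S=0
  ✓ 0x3AA55  — 2 lookups
#2 VA=0x321E7B6 (r,kernel):
  [0] read 0x33 idx=25: raw=0x3E007 flags P=1 W=1 U=1 S=0
  [1] read 0x3E idx=30: raw=0x40007 flags P=1 W=1 U=1 S=0
  ✓ 0x407B6  — 2 lookups

Entries read for #2: 2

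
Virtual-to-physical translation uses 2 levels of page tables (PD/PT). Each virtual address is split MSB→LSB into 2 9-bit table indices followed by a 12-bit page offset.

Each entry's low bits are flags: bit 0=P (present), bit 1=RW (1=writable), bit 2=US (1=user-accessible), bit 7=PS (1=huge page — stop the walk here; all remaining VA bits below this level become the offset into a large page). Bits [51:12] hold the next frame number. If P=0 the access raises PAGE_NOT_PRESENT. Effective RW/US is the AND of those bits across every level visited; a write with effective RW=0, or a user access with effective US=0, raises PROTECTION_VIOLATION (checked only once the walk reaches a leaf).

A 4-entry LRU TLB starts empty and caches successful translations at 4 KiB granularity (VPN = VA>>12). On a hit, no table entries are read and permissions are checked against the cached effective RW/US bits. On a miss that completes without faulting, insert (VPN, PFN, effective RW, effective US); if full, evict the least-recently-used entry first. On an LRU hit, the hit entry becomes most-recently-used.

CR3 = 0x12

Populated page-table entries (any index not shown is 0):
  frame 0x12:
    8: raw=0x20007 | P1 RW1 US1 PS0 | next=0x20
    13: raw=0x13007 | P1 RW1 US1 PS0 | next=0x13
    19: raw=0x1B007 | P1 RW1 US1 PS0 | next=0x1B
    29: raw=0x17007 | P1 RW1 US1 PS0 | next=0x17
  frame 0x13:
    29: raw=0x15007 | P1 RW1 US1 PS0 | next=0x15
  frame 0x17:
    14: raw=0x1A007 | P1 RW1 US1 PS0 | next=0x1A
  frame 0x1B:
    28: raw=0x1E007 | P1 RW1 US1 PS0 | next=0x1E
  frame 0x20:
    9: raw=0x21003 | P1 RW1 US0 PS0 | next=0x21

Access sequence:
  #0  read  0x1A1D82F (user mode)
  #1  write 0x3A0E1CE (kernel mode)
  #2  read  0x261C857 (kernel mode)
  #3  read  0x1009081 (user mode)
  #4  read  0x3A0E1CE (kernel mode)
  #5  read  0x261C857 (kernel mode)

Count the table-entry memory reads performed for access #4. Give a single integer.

Per-access translation:
#0 VA=0x1A1D82F (r,user):
  L0: frame=0x12 idx=13 entry=0x13007 [P=1 RW=1 US=1 PS=0]
  L1: frame=0x13 idx=29 entry=0x15007 [P=1 RW=1 US=1 PS=0]
  → PA=0x1582F  (2 entries read)
#1 VA=0x3A0E1CE (w,kernel):
  L0: frame=0x12 idx=29 entry=0x17007 [P=1 RW=1 US=1 PS=0]
  L1: frame=0x17 idx=14 entry=0x1A007 [P=1 RW=1 US=1 PS=0]
  → PA=0x1A1CE  (2 entries read)
#2 VA=0x261C857 (r,kernel):
  L0: frame=0x12 idx=19 entry=0x1B007 [P=1 RW=1 US=1 PS=0]
  L1: frame=0x1B idx=28 entry=0x1E007 [P=1 RW=1 US=1 PS=0]
  → PA=0x1E857  (2 entries read)
#3 VA=0x1009081 (r,user):
  L0: frame=0x12 idx=8 entry=0x20007 [P=1 RW=1 US=1 PS=0]
  L1: frame=0x20 idx=9 entry=0x21003 [P=1 RW=1 US=0 PS=0]
  ⇒ fault: PROTECTION_VIOLATION  — 2 lookups
#4 VA=0x3A0E1CE (r,kernel):
  TLB hit vpn=0x3A0E → PA=0x1A1CE
#5 VA=0x261C857 (r,kernel):
  TLB hit vpn=0x261C → PA=0x1E857

Entries read for #4: 0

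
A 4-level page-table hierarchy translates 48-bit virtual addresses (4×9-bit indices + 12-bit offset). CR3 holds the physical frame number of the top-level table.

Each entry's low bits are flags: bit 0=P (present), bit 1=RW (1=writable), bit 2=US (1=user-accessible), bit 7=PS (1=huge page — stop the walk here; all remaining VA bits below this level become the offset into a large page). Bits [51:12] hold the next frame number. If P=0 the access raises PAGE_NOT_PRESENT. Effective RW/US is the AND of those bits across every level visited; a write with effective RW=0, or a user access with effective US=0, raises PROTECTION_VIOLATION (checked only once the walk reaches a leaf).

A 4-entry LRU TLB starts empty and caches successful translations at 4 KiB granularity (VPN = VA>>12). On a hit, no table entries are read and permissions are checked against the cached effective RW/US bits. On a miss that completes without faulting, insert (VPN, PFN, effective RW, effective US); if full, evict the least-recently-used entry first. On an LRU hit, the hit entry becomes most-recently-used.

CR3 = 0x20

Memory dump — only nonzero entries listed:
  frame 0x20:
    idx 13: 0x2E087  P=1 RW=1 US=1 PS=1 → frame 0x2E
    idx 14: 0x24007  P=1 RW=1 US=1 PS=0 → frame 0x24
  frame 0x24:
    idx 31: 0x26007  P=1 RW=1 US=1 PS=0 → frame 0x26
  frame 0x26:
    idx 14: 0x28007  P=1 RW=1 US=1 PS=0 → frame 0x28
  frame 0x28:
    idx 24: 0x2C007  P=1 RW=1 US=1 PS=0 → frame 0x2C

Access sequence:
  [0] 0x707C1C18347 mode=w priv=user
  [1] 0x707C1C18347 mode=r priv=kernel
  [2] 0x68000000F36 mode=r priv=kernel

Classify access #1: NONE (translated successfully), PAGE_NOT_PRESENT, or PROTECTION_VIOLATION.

Per-access translation:
#0 VA=0x707C1C18347 (w,user):
  L0 @0x20[14] → 0x24007  P=1,RW=1,US=1,PS=0
  L1 @0x24[31] → 0x26007  P=1,RW=1,US=1,PS=0
  L2 @0x26[14] → 0x28007  P=1,RW=1,US=1,PS=0
  L3 @0x28[24] → 0x2C007  P=1,RW=1,US=1,PS=0
  → PA=0x2C347  (4 entries read)
#1 VA=0x707C1C18347 (r,kernel):
  TLB hit vpn=0x707C1C18 → PA=0x2C347
#2 VA=0x68000000F36 (r,kernel):
  L0 @0x20[13] → 0x2E087  P=1,RW=1,US=1,PS=1
  → PA=0x2EF36 (huge @L0)  (1 entries read)

Access #1 fault: NONE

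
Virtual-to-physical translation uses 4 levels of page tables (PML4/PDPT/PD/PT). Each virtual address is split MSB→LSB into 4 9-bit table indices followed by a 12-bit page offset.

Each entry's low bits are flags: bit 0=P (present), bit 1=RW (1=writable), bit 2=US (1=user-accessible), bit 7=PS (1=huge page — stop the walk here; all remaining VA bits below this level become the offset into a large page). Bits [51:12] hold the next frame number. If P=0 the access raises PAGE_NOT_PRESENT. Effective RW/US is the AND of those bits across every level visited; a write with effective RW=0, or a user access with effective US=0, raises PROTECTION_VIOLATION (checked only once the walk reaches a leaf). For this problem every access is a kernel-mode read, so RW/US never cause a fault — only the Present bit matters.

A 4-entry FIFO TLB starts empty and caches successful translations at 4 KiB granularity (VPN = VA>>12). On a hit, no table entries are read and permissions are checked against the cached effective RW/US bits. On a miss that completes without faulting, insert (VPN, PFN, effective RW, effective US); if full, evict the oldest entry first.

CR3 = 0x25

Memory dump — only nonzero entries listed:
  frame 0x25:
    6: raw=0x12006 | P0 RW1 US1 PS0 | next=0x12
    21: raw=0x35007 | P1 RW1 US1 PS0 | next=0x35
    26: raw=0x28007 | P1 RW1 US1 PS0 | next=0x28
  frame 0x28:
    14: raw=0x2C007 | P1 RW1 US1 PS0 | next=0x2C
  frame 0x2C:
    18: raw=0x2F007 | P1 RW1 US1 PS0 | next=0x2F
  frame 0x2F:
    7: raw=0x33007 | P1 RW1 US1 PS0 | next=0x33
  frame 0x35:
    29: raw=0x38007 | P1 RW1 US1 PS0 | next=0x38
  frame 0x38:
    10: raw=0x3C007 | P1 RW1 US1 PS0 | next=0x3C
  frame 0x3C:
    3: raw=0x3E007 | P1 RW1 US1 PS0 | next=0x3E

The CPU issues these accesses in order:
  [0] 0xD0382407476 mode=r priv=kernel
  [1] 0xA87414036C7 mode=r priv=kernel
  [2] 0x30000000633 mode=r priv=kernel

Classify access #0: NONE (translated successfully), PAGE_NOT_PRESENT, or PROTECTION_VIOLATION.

Walk each access:
#0 VA=0xD0382407476 (r,kernel):
  L0 @0x25[26] → 0x28007  P=1,RW=1,US=1,PS=0
  L1 @0x28[14] → 0x2C007  P=1,RW=1,US=1,PS=0
  L2 @0x2C[18] → 0x2F007  P=1,RW=1,US=1,PS=0
  L3 @0x2F[7] → 0x33007  P=1,RW=1,US=1,PS=0
  → PA=0x33476  (4 entries read)
#1 VA=0xA87414036C7 (r,kernel):
  L0 @0x25[21] → 0x35007  P=1,RW=1,US=1,PS=0
  L1 @0x35[29] → 0x38007  P=1,RW=1,US=1,PS=0
  L2 @0x38[10] → 0x3C007  P=1,RW=1,US=1,PS=0
  L3 @0x3C[3] → 0x3E007  P=1,RW=1,US=1,PS=0
  → PA=0x3E6C7  (4 entries read)
#2 VA=0x30000000633 (r,kernel):
  L0 @0x25[6] → 0x12006  P=0,RW=1,US=1,PS=0
  ✗ PAGE_NOT_PRESENT  [1 reads]

Access #0 fault: NONE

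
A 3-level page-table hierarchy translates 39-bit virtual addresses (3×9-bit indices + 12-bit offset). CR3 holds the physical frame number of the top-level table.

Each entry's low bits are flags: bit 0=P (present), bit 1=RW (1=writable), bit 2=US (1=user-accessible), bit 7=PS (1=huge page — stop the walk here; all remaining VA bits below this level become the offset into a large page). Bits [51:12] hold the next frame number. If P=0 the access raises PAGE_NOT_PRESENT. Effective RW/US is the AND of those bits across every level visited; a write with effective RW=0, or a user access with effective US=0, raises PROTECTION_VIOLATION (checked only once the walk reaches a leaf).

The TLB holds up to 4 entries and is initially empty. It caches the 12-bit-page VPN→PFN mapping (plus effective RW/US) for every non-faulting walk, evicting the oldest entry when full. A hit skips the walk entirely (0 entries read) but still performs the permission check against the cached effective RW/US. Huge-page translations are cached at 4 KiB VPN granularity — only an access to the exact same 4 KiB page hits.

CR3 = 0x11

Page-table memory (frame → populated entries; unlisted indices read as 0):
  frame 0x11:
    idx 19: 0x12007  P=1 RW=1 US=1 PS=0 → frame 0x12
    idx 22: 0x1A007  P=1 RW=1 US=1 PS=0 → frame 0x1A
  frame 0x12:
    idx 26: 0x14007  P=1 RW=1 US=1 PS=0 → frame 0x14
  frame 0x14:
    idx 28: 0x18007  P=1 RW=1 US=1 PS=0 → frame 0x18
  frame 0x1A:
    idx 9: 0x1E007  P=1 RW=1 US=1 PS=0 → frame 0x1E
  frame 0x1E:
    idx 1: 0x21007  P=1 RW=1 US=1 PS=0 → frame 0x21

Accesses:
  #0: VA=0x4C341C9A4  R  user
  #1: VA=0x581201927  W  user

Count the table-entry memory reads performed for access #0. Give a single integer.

Walk each access:
#0 VA=0x4C341C9A4 (r,user):
  L0 @0x11[19] → 0x12007  P=1,RW=1,US=1,PS=0
  L1 @0x12[26] → 0x14007  P=1,RW=1,US=1,PS=0
  L2 @0x14[28] → 0x18007  P=1,RW=1,US=1,PS=0
  ✓ 0x189A4  — 3 lookups
#1 VA=0x581201927 (w,user):
  L0 @0x11[22] → 0x1A007  P=1,RW=1,US=1,PS=0
  L1 @0x1A[9] → 0x1E007  P=1,RW=1,US=1,PS=0
  L2 @0x1E[1] → 0x21007  P=1,RW=1,US=1,PS=0
  ✓ 0x21927  — 3 lookups

Entries read for #0: 3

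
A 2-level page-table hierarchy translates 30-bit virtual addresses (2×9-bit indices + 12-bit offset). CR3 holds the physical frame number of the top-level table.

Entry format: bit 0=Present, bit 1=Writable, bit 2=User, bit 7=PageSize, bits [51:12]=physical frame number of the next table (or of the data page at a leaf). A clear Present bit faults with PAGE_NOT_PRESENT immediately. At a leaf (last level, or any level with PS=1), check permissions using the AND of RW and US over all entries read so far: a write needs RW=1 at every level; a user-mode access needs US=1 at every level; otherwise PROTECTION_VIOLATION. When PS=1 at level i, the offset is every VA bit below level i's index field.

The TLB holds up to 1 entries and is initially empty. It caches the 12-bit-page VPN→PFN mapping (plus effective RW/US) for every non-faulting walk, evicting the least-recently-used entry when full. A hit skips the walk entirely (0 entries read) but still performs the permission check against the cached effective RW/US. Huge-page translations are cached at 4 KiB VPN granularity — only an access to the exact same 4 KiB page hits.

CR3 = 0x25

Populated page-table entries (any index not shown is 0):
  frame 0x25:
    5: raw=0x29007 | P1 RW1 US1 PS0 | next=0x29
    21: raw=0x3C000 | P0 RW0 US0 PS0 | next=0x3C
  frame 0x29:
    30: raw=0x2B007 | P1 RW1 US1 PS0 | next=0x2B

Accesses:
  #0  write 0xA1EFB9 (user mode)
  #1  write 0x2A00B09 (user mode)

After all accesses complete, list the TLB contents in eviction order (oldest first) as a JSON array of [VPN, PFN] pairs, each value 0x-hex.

Trace:
#0 VA=0xA1EFB9 (w,user):
  L0 @0x25[5] → 0x29007  P=1,RW=1,US=1,PS=0
  L1 @0x29[30] → 0x2B007  P=1,RW=1,US=1,PS=0
  → PA=0x2BFB9  (2 entries read)
#1 VA=0x2A00B09 (w,user):
  L0 @0x25[21] → 0x3C000  P=0,RW=0,US=0,PS=0
  ✗ PAGE_NOT_PRESENT  [1 reads]

TLB: [["0xA1E", "0x2B"]]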